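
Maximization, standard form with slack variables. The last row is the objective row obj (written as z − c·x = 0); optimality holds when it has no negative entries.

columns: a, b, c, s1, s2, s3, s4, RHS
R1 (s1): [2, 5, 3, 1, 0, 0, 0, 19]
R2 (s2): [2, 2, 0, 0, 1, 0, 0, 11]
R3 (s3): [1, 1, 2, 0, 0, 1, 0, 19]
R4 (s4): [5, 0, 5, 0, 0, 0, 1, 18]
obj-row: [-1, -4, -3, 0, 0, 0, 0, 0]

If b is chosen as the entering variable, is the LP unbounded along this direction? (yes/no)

no

Column b has positive entries in row(s) 1, 2, 3, so the ratio test bounds it — not unbounded.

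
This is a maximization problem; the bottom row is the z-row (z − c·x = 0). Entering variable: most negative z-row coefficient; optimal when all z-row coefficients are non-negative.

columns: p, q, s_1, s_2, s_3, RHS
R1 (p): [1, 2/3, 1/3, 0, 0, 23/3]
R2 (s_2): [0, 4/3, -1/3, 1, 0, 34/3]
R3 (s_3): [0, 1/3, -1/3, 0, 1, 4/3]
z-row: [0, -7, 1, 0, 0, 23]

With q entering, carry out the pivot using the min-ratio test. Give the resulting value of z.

Ratio test on column q — row 1: (23/3)/(2/3) = 23/2; row 2: (34/3)/(4/3) = 17/2; row 3: (4/3)/(1/3) = 4. Minimum is 4 at row 3 (s_3 leaves); pivot element 1/3.
Pivot on row 3; the z-row RHS becomes 23 − (-7)·4 = 51.

51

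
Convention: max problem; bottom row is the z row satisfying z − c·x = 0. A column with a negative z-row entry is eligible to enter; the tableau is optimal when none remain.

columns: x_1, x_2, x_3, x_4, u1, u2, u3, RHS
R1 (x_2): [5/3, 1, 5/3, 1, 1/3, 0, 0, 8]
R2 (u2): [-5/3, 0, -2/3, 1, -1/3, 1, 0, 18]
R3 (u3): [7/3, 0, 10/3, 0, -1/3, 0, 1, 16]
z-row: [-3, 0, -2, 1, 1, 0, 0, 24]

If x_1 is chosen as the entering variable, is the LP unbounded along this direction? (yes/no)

Column x_1 has positive entries in row(s) 1, 3, so the ratio test bounds it — not unbounded.

no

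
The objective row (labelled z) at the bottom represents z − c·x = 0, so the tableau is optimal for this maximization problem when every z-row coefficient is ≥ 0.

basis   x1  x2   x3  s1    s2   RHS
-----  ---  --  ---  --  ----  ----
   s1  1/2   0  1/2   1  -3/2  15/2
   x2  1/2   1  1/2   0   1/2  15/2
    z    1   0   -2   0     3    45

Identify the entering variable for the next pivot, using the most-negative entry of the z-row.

Negative z-row entries: x3: -2.
The most negative is -2 in column x3, so x3 enters.

x3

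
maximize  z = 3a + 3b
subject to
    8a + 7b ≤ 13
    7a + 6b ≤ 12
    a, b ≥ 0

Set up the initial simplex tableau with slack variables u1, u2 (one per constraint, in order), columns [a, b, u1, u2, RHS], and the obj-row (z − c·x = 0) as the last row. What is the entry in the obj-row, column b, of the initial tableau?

The obj-row carries the negated objective coefficients: the b entry is -3.

-3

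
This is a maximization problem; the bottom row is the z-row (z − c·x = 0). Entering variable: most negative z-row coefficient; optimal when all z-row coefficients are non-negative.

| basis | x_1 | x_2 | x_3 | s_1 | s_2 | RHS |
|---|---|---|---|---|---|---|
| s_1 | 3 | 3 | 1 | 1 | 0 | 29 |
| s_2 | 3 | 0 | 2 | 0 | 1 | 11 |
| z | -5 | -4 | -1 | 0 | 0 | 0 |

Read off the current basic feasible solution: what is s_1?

s_1 is basic (row 1); its value is the RHS of that row, 29.

29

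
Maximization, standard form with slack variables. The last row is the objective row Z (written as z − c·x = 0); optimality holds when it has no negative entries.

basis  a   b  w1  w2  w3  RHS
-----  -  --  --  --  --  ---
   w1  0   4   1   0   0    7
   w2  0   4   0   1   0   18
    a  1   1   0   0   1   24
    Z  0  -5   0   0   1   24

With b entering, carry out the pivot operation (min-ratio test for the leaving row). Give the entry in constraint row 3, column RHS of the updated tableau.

Ratio test on column b — row 1: 7/4 = 7/4; row 2: 18/4 = 9/2; row 3: 24/1 = 24. Minimum is 7/4 at row 1 (w1 leaves); pivot element 4.
Divide row 1 by 4; eliminate column b from the other rows.
Row 3 update in column RHS: 24 − 1·(7/4) = 89/4.

89/4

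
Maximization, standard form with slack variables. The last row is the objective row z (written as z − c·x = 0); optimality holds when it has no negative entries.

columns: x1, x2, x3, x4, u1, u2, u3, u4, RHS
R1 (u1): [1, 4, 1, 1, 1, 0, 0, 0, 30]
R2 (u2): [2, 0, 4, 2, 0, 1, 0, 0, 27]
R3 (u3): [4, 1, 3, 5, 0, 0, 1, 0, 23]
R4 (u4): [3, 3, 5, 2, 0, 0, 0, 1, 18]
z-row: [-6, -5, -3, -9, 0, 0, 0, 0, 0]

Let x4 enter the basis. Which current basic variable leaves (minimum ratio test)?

Column x4 entries and ratios — u1: 30/1 = 30; u2: 27/2 = 27/2; u3: 23/5 = 23/5; u4: 18/2 = 9.
Smallest ratio is 23/5 in the row of u3, so u3 leaves.

u3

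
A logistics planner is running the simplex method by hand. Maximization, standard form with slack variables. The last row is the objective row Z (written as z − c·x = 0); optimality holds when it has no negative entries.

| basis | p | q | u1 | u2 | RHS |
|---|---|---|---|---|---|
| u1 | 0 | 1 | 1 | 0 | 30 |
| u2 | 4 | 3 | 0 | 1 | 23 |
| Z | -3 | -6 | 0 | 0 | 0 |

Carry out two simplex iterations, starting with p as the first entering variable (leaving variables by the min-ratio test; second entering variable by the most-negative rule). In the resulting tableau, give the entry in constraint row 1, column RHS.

Ratio test on column p — row 1: entry 0 ≤ 0; row 2: 23/4 = 23/4. Minimum is 23/4 at row 2 (u2 leaves); pivot element 4.
Divide row 2 by 4; eliminate column p from the other rows.
Second iteration: most negative Z-row entry is -15/4 in column q, so q enters.
Ratio test on column q — row 1: 30/1 = 30; row 2: (23/4)/(3/4) = 23/3. Minimum is 23/3 at row 2 (p leaves); pivot element 3/4.
Divide row 2 by 3/4; eliminate column q from the other rows.
After both pivots, the entry at constraint row 1, column RHS is 67/3.

67/3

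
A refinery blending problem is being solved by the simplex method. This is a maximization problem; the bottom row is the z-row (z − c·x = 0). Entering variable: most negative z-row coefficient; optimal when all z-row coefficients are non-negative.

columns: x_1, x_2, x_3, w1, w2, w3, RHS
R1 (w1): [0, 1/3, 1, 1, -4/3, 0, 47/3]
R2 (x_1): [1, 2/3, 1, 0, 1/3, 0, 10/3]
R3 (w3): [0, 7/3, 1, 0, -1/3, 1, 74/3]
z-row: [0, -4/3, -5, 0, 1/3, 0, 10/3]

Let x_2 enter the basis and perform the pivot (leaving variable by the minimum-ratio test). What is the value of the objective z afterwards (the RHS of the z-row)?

10

Ratio test on column x_2 — row 1: (47/3)/(1/3) = 47; row 2: (10/3)/(2/3) = 5; row 3: (74/3)/(7/3) = 74/7. Minimum is 5 at row 2 (x_1 leaves); pivot element 2/3.
Pivot on row 2; the z-row RHS becomes 10/3 − (-4/3)·5 = 10.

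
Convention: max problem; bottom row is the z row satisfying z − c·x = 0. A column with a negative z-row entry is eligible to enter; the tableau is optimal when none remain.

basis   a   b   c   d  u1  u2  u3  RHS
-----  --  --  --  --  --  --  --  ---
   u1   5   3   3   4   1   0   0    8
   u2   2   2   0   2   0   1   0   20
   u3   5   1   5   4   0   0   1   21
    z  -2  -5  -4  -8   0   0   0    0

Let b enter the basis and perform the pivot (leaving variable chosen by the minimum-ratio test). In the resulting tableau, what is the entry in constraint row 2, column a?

Ratio test on column b — row 1: 8/3 = 8/3; row 2: 20/2 = 10; row 3: 21/1 = 21. Minimum is 8/3 at row 1 (u1 leaves); pivot element 3.
Divide row 1 by 3; eliminate column b from the other rows.
Row 2 update in column a: 2 − 2·(5/3) = -4/3.

-4/3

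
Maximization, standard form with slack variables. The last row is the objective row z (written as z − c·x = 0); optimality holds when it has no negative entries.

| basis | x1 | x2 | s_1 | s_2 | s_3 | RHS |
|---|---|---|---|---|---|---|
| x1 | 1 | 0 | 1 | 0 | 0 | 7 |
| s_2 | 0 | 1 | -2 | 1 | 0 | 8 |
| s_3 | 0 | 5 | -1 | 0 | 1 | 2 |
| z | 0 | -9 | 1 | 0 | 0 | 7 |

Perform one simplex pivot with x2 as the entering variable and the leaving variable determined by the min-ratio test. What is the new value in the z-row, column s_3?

Ratio test on column x2 — row 1: entry 0 ≤ 0; row 2: 8/1 = 8; row 3: 2/5 = 2/5. Minimum is 2/5 at row 3 (s_3 leaves); pivot element 5.
Divide row 3 by 5; eliminate column x2 from the other rows.
z-row update in column s_3: 0 − (-9)·(1/5) = 9/5.

9/5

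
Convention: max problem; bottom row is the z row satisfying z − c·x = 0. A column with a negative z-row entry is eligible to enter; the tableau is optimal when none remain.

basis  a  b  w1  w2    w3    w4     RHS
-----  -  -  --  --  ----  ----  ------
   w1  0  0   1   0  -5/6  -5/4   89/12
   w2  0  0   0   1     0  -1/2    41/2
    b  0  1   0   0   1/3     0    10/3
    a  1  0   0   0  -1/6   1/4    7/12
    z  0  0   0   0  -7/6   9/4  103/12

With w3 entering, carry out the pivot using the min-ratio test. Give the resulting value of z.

Ratio test on column w3 — row 1: entry -5/6 ≤ 0; row 2: entry 0 ≤ 0; row 3: (10/3)/(1/3) = 10; row 4: entry -1/6 ≤ 0. Minimum is 10 at row 3 (b leaves); pivot element 1/3.
Pivot on row 3; the z-row RHS becomes 103/12 − (-7/6)·10 = 81/4.

81/4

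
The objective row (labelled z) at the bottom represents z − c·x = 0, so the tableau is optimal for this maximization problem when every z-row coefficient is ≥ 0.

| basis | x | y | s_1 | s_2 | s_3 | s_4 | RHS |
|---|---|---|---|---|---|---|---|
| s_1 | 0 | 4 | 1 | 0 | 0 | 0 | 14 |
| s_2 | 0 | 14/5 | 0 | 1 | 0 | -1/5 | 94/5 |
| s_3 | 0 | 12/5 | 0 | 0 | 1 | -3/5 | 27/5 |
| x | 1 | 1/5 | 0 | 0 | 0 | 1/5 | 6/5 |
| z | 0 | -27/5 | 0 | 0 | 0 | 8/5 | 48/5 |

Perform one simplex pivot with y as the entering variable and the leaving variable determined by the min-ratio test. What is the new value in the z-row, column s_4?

Ratio test on column y — row 1: 14/4 = 7/2; row 2: (94/5)/(14/5) = 47/7; row 3: (27/5)/(12/5) = 9/4; row 4: (6/5)/(1/5) = 6. Minimum is 9/4 at row 3 (s_3 leaves); pivot element 12/5.
Divide row 3 by 12/5; eliminate column y from the other rows.
z-row update in column s_4: 8/5 − (-27/5)·(-1/4) = 1/4.

1/4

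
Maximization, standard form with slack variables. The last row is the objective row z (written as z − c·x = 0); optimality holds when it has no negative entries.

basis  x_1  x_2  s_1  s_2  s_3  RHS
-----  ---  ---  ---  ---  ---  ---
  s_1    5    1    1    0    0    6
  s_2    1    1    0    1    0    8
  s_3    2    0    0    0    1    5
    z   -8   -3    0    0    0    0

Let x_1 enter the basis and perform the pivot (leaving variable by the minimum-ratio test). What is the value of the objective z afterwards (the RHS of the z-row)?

Ratio test on column x_1 — row 1: 6/5 = 6/5; row 2: 8/1 = 8; row 3: 5/2 = 5/2. Minimum is 6/5 at row 1 (s_1 leaves); pivot element 5.
Pivot on row 1; the z-row RHS becomes 0 − (-8)·(6/5) = 48/5.

48/5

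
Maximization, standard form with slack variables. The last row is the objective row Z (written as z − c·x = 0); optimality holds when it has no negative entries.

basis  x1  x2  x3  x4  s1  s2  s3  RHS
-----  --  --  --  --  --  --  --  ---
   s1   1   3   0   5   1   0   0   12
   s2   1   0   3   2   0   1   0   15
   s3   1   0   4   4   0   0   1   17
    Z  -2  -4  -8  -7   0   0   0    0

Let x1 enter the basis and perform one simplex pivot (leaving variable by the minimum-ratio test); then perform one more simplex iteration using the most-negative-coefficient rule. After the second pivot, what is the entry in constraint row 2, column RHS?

1

Ratio test on column x1 — row 1: 12/1 = 12; row 2: 15/1 = 15; row 3: 17/1 = 17. Minimum is 12 at row 1 (s1 leaves); pivot element 1.
Divide row 1 by 1; eliminate column x1 from the other rows.
Second iteration: most negative Z-row entry is -8 in column x3, so x3 enters.
Ratio test on column x3 — row 1: entry 0 ≤ 0; row 2: 3/3 = 1; row 3: 5/4 = 5/4. Minimum is 1 at row 2 (s2 leaves); pivot element 3.
Divide row 2 by 3; eliminate column x3 from the other rows.
After both pivots, the entry at constraint row 2, column RHS is 1.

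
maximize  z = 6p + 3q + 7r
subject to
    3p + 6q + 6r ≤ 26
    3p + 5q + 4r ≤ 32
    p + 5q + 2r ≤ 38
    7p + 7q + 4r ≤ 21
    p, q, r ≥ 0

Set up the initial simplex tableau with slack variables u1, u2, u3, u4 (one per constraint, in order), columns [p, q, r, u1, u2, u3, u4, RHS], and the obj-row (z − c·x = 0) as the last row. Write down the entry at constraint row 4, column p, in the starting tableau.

7

Constraint 4 has coefficient 7 on p.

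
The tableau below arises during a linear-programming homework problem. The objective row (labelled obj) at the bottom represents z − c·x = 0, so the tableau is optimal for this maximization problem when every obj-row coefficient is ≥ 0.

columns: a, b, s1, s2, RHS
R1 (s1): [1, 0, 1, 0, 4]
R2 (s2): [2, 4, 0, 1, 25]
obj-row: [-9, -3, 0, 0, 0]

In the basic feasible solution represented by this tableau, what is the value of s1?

4

s1 is basic (row 1); its value is the RHS of that row, 4.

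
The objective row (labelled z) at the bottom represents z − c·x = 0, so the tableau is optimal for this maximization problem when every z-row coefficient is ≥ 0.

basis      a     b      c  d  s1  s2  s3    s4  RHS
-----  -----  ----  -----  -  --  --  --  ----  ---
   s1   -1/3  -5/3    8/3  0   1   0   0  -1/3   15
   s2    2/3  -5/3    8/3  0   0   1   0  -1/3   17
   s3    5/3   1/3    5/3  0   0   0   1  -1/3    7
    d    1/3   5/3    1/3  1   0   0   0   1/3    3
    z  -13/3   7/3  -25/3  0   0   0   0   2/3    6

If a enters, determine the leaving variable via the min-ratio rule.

Column a entries and ratios — s1: -1/3 ≤ 0, skip; s2: 17/(2/3) = 51/2; s3: 7/(5/3) = 21/5; d: 3/(1/3) = 9.
Smallest ratio is 21/5 in the row of s3, so s3 leaves.

s3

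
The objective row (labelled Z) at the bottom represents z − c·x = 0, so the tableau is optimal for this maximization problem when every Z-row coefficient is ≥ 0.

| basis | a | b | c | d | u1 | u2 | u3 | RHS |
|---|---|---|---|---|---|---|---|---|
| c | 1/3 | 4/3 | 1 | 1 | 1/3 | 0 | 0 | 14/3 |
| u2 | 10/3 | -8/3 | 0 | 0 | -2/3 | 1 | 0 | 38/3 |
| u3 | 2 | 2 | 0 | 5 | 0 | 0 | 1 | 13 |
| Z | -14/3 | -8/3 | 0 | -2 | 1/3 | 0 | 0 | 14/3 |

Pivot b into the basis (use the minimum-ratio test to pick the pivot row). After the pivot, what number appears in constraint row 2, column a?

4

Ratio test on column b — row 1: (14/3)/(4/3) = 7/2; row 2: entry -8/3 ≤ 0; row 3: 13/2 = 13/2. Minimum is 7/2 at row 1 (c leaves); pivot element 4/3.
Divide row 1 by 4/3; eliminate column b from the other rows.
Row 2 update in column a: 10/3 − (-8/3)·(1/4) = 4.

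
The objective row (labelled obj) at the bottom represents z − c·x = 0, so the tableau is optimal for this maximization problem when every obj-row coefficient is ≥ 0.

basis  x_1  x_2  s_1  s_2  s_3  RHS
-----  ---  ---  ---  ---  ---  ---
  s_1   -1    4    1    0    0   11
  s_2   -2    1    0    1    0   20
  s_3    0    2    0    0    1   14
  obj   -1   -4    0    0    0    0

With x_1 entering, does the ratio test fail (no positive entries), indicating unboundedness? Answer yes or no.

yes

Every constraint-row entry in column x_1 is ≤ 0, so increasing x_1 is unbounded.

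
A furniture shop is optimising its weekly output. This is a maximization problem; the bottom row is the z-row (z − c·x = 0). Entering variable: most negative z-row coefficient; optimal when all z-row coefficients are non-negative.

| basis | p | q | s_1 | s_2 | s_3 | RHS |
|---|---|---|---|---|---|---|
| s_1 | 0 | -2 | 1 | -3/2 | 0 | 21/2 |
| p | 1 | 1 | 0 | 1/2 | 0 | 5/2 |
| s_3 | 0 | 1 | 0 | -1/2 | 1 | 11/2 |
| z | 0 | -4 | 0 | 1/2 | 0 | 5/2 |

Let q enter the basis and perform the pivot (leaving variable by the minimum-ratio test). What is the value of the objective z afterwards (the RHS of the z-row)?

Ratio test on column q — row 1: entry -2 ≤ 0; row 2: (5/2)/1 = 5/2; row 3: (11/2)/1 = 11/2. Minimum is 5/2 at row 2 (p leaves); pivot element 1.
Pivot on row 2; the z-row RHS becomes 5/2 − (-4)·(5/2) = 25/2.

25/2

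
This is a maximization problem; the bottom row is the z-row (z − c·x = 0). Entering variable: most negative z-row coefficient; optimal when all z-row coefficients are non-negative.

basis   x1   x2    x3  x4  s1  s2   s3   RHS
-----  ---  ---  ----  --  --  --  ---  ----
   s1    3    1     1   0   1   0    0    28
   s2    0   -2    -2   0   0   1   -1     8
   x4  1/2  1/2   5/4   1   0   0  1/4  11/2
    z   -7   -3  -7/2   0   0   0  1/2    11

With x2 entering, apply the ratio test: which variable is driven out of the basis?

Column x2 entries and ratios — s1: 28/1 = 28; s2: -2 ≤ 0, skip; x4: (11/2)/(1/2) = 11.
Smallest ratio is 11 in the row of x4, so x4 leaves.

x4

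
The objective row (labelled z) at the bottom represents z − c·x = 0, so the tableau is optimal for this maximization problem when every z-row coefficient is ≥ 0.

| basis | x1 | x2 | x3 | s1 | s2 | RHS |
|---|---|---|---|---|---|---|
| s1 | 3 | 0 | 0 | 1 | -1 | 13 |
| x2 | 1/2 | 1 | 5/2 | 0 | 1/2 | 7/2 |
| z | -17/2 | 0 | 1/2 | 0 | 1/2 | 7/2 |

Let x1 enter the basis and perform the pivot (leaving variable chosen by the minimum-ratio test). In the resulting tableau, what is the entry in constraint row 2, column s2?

2/3

Ratio test on column x1 — row 1: 13/3 = 13/3; row 2: (7/2)/(1/2) = 7. Minimum is 13/3 at row 1 (s1 leaves); pivot element 3.
Divide row 1 by 3; eliminate column x1 from the other rows.
Row 2 update in column s2: 1/2 − (1/2)·(-1/3) = 2/3.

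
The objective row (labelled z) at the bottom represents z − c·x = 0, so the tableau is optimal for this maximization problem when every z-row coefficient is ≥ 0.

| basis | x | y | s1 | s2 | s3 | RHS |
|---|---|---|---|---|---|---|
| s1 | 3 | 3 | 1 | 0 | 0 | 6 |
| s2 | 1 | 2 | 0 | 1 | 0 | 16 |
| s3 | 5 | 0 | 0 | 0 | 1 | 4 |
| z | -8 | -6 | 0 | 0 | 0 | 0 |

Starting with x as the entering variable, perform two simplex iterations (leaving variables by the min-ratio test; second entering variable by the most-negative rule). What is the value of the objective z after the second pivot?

Ratio test on column x — row 1: 6/3 = 2; row 2: 16/1 = 16; row 3: 4/5 = 4/5. Minimum is 4/5 at row 3 (s3 leaves); pivot element 5.
Pivot on row 3; the z-row RHS becomes 0 − (-8)·(4/5) = 32/5.
Next entering variable (most negative z-row entry -6): y.
Ratio test on column y — row 1: (18/5)/3 = 6/5; row 2: (76/5)/2 = 38/5; row 3: entry 0 ≤ 0. Minimum is 6/5 at row 1 (s1 leaves); pivot element 3.
After the second pivot the z-row RHS is 32/5 − (-6)·(6/5) = 68/5.

68/5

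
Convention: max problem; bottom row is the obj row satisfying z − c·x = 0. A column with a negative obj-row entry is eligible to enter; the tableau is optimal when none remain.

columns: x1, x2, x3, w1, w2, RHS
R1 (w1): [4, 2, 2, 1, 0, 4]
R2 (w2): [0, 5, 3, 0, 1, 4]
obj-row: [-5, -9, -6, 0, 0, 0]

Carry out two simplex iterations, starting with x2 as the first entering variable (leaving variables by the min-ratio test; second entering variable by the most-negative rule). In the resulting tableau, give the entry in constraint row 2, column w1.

0

Ratio test on column x2 — row 1: 4/2 = 2; row 2: 4/5 = 4/5. Minimum is 4/5 at row 2 (w2 leaves); pivot element 5.
Divide row 2 by 5; eliminate column x2 from the other rows.
Second iteration: most negative obj-row entry is -5 in column x1, so x1 enters.
Ratio test on column x1 — row 1: (12/5)/4 = 3/5; row 2: entry 0 ≤ 0. Minimum is 3/5 at row 1 (w1 leaves); pivot element 4.
Divide row 1 by 4; eliminate column x1 from the other rows.
After both pivots, the entry at constraint row 2, column w1 is 0.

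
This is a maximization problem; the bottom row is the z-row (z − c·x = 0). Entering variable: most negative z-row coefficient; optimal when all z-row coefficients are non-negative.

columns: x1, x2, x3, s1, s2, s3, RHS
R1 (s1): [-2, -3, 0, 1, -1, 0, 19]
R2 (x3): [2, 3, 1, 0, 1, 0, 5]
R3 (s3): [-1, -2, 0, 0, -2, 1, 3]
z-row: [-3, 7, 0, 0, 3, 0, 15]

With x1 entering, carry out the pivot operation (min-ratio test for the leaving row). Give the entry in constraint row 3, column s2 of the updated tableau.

Ratio test on column x1 — row 1: entry -2 ≤ 0; row 2: 5/2 = 5/2; row 3: entry -1 ≤ 0. Minimum is 5/2 at row 2 (x3 leaves); pivot element 2.
Divide row 2 by 2; eliminate column x1 from the other rows.
Row 3 update in column s2: -2 − (-1)·(1/2) = -3/2.

-3/2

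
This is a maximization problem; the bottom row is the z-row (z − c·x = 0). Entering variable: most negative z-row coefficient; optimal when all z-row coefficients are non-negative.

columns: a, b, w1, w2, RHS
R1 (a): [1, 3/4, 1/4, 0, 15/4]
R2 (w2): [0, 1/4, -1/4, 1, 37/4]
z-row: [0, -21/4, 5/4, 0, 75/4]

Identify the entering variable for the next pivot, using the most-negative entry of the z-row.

Negative z-row entries: b: -21/4.
The most negative is -21/4 in column b, so b enters.

b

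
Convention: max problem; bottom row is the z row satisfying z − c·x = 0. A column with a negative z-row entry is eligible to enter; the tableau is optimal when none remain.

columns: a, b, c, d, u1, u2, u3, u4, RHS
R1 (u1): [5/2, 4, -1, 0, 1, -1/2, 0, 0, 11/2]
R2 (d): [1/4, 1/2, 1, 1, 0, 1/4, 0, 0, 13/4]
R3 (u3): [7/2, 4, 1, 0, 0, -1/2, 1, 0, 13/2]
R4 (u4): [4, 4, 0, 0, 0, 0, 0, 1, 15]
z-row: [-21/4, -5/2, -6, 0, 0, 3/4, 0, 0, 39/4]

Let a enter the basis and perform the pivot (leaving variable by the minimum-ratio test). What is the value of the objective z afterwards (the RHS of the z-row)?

39/2

Ratio test on column a — row 1: (11/2)/(5/2) = 11/5; row 2: (13/4)/(1/4) = 13; row 3: (13/2)/(7/2) = 13/7; row 4: 15/4 = 15/4. Minimum is 13/7 at row 3 (u3 leaves); pivot element 7/2.
Pivot on row 3; the z-row RHS becomes 39/4 − (-21/4)·(13/7) = 39/2.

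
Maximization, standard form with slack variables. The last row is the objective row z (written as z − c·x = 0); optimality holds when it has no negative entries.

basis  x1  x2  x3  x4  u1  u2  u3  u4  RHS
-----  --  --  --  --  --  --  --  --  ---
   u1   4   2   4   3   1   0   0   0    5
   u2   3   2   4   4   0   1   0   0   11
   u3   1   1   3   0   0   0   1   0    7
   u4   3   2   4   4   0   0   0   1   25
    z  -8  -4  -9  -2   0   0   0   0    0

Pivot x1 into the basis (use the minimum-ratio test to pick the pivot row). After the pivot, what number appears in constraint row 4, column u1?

Ratio test on column x1 — row 1: 5/4 = 5/4; row 2: 11/3 = 11/3; row 3: 7/1 = 7; row 4: 25/3 = 25/3. Minimum is 5/4 at row 1 (u1 leaves); pivot element 4.
Divide row 1 by 4; eliminate column x1 from the other rows.
Row 4 update in column u1: 0 − 3·(1/4) = -3/4.

-3/4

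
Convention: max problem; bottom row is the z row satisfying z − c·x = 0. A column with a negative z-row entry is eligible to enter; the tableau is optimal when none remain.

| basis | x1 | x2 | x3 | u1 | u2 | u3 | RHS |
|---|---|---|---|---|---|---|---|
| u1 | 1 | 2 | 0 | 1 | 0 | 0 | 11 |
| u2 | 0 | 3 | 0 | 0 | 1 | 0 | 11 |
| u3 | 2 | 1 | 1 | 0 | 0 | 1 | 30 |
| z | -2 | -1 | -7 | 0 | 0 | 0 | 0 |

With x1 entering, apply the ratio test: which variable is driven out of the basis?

Column x1 entries and ratios — u1: 11/1 = 11; u2: 0 ≤ 0, skip; u3: 30/2 = 15.
Smallest ratio is 11 in the row of u1, so u1 leaves.

u1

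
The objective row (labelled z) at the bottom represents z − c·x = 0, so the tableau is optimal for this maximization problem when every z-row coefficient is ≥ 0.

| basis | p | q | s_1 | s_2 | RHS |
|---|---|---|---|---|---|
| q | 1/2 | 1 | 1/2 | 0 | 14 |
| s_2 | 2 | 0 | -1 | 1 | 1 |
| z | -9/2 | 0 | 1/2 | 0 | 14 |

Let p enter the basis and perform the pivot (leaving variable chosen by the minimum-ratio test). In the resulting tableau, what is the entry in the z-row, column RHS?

65/4

Ratio test on column p — row 1: 14/(1/2) = 28; row 2: 1/2 = 1/2. Minimum is 1/2 at row 2 (s_2 leaves); pivot element 2.
Divide row 2 by 2; eliminate column p from the other rows.
z-row update in column RHS: 14 − (-9/2)·(1/2) = 65/4.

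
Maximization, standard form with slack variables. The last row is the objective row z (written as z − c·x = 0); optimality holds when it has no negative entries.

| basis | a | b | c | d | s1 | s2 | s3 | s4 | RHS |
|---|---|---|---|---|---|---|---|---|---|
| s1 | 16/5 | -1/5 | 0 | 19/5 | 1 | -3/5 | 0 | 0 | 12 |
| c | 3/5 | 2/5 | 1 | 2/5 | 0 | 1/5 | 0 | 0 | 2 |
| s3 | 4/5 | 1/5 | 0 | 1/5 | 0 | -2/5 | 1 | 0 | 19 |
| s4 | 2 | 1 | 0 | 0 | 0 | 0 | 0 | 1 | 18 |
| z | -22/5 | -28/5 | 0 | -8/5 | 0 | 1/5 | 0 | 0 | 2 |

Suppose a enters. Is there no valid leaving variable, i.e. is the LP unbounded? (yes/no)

Column a has positive entries in row(s) 1, 2, 3, 4, so the ratio test bounds it — not unbounded.

no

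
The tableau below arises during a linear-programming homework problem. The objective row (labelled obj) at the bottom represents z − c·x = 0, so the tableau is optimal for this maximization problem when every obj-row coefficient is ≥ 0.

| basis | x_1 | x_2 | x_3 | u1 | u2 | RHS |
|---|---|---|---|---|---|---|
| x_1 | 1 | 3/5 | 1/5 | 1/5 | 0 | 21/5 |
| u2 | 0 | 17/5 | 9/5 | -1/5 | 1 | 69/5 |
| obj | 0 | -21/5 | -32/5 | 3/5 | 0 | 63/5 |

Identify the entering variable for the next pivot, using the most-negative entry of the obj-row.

x_3

Negative obj-row entries: x_2: -21/5, x_3: -32/5.
The most negative is -32/5 in column x_3, so x_3 enters.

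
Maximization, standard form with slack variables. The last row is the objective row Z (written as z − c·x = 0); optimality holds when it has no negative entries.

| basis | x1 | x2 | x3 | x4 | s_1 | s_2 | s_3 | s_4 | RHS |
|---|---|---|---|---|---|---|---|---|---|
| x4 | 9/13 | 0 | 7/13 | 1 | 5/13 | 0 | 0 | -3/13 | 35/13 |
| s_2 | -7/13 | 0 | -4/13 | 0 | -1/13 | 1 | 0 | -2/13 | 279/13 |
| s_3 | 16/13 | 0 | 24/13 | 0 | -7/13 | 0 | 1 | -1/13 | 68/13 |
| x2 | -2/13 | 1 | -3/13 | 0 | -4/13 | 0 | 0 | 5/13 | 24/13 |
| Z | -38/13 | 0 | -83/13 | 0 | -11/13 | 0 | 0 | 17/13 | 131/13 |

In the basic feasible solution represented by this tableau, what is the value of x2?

24/13

x2 is basic (row 4); its value is the RHS of that row, 24/13.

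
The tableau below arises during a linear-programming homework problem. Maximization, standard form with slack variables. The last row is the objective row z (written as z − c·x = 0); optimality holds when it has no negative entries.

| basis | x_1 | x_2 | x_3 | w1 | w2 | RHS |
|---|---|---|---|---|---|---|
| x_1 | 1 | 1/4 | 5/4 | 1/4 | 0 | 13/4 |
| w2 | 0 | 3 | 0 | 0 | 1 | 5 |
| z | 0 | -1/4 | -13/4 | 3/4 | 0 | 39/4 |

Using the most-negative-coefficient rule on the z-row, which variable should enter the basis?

x_3

Negative z-row entries: x_2: -1/4, x_3: -13/4.
The most negative is -13/4 in column x_3, so x_3 enters.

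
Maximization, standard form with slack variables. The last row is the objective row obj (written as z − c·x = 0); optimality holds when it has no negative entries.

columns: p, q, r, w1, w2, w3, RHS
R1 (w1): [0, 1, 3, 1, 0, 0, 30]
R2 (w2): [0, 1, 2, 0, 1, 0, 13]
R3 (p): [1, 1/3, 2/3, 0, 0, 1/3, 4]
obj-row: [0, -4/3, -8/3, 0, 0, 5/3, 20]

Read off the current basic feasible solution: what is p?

p is basic (row 3); its value is the RHS of that row, 4.

4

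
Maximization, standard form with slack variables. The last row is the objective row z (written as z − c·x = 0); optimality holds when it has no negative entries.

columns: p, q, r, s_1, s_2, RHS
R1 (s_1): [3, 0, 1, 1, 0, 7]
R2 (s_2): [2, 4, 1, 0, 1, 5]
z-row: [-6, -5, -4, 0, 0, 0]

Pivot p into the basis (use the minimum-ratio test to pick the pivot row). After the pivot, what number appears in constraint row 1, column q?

0

Ratio test on column p — row 1: 7/3 = 7/3; row 2: 5/2 = 5/2. Minimum is 7/3 at row 1 (s_1 leaves); pivot element 3.
Divide row 1 by 3; eliminate column p from the other rows.
In the new row 1, the q entry is the old entry divided by the pivot: 0/3 = 0.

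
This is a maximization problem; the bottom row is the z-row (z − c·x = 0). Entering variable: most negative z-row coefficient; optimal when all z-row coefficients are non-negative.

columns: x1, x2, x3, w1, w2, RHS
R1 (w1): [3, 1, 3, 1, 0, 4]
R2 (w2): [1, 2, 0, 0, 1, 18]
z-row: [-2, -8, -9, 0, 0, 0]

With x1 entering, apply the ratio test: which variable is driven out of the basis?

Column x1 entries and ratios — w1: 4/3 = 4/3; w2: 18/1 = 18.
Smallest ratio is 4/3 in the row of w1, so w1 leaves.

w1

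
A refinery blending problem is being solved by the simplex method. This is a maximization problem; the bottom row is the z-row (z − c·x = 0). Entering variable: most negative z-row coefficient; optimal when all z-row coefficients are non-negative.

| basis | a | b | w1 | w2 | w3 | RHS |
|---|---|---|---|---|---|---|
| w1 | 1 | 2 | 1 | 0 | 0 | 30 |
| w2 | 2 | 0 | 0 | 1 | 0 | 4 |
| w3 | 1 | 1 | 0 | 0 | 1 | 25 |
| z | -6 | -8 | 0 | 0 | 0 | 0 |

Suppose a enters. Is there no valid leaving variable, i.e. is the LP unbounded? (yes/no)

Column a has positive entries in row(s) 1, 2, 3, so the ratio test bounds it — not unbounded.

no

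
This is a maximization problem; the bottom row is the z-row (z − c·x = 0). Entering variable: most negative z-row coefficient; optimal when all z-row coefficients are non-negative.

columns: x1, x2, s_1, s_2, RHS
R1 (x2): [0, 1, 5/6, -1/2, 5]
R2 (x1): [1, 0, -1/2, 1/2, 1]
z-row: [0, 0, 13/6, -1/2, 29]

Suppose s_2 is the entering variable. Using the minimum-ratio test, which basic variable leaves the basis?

x1

Column s_2 entries and ratios — x2: -1/2 ≤ 0, skip; x1: 1/(1/2) = 2.
Smallest ratio is 2 in the row of x1, so x1 leaves.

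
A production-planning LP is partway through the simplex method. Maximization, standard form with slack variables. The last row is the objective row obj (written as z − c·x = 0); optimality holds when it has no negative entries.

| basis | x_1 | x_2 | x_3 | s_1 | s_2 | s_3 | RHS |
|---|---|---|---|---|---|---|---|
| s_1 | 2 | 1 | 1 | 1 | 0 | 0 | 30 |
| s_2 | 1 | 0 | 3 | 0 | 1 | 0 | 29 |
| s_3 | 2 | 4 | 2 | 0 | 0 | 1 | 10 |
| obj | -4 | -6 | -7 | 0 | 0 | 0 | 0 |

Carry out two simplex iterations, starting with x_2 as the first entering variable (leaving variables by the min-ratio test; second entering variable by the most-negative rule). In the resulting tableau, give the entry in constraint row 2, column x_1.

Ratio test on column x_2 — row 1: 30/1 = 30; row 2: entry 0 ≤ 0; row 3: 10/4 = 5/2. Minimum is 5/2 at row 3 (s_3 leaves); pivot element 4.
Divide row 3 by 4; eliminate column x_2 from the other rows.
Second iteration: most negative obj-row entry is -4 in column x_3, so x_3 enters.
Ratio test on column x_3 — row 1: (55/2)/(1/2) = 55; row 2: 29/3 = 29/3; row 3: (5/2)/(1/2) = 5. Minimum is 5 at row 3 (x_2 leaves); pivot element 1/2.
Divide row 3 by 1/2; eliminate column x_3 from the other rows.
After both pivots, the entry at constraint row 2, column x_1 is -2.

-2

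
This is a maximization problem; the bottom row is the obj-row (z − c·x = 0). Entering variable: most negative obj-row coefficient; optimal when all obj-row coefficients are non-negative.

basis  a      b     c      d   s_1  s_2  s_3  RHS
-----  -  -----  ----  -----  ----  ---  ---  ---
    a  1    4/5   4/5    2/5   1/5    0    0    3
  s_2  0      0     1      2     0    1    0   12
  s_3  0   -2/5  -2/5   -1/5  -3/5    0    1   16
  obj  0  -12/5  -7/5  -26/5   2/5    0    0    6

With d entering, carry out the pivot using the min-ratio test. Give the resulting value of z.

Ratio test on column d — row 1: 3/(2/5) = 15/2; row 2: 12/2 = 6; row 3: entry -1/5 ≤ 0. Minimum is 6 at row 2 (s_2 leaves); pivot element 2.
Pivot on row 2; the obj-row RHS becomes 6 − (-26/5)·6 = 186/5.

186/5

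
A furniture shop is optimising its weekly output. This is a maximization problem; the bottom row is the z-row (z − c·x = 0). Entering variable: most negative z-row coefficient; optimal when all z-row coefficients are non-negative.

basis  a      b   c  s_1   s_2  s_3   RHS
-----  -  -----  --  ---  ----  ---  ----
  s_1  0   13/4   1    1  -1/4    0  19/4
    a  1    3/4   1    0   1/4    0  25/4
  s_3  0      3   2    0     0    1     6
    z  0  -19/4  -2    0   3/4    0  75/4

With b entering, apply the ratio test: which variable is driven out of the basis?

s_1

Column b entries and ratios — s_1: (19/4)/(13/4) = 19/13; a: (25/4)/(3/4) = 25/3; s_3: 6/3 = 2.
Smallest ratio is 19/13 in the row of s_1, so s_1 leaves.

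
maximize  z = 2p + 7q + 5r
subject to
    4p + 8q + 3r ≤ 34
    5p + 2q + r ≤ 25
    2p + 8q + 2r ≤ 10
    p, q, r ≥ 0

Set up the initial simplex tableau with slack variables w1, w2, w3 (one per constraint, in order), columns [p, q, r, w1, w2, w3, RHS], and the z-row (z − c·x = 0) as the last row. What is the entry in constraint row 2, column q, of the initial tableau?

Constraint 2 has coefficient 2 on q.

2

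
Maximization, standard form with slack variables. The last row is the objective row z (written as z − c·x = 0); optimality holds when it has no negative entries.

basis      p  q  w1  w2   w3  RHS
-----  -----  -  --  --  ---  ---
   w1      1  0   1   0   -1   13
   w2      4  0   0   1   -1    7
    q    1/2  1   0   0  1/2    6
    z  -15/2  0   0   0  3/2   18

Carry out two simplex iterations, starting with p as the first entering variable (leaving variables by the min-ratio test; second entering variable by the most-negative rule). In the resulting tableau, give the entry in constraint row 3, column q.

Ratio test on column p — row 1: 13/1 = 13; row 2: 7/4 = 7/4; row 3: 6/(1/2) = 12. Minimum is 7/4 at row 2 (w2 leaves); pivot element 4.
Divide row 2 by 4; eliminate column p from the other rows.
Second iteration: most negative z-row entry is -3/8 in column w3, so w3 enters.
Ratio test on column w3 — row 1: entry -3/4 ≤ 0; row 2: entry -1/4 ≤ 0; row 3: (41/8)/(5/8) = 41/5. Minimum is 41/5 at row 3 (q leaves); pivot element 5/8.
Divide row 3 by 5/8; eliminate column w3 from the other rows.
After both pivots, the entry at constraint row 3, column q is 8/5.

8/5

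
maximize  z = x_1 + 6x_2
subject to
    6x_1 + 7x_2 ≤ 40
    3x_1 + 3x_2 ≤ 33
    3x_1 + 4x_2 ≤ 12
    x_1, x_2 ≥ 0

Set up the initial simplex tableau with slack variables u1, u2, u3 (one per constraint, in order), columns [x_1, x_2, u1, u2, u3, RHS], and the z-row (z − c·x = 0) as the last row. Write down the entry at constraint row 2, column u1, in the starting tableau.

Slack u1 belongs to constraint 1; its column is the unit vector e_1, so the entry in row 2 is 0.

0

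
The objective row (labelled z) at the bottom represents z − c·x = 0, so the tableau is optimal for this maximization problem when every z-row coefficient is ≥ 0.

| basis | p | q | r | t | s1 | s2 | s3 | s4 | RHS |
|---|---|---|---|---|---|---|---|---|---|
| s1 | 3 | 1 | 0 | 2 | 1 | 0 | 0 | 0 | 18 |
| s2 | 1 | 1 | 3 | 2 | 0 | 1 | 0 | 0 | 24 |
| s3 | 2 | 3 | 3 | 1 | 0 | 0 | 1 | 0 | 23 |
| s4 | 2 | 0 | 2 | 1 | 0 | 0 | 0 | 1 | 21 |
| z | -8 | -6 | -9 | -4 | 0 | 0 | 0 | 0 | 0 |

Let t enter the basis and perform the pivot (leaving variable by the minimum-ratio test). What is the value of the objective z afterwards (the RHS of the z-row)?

36

Ratio test on column t — row 1: 18/2 = 9; row 2: 24/2 = 12; row 3: 23/1 = 23; row 4: 21/1 = 21. Minimum is 9 at row 1 (s1 leaves); pivot element 2.
Pivot on row 1; the z-row RHS becomes 0 − (-4)·9 = 36.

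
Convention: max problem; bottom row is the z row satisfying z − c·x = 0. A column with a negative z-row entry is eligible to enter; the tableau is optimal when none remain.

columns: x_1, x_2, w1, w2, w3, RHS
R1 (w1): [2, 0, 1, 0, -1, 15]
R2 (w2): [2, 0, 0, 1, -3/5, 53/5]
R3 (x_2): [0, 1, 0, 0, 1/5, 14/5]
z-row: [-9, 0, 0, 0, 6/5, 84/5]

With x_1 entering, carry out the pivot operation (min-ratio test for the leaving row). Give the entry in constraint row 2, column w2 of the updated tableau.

1/2

Ratio test on column x_1 — row 1: 15/2 = 15/2; row 2: (53/5)/2 = 53/10; row 3: entry 0 ≤ 0. Minimum is 53/10 at row 2 (w2 leaves); pivot element 2.
Divide row 2 by 2; eliminate column x_1 from the other rows.
In the new row 2, the w2 entry is the old entry divided by the pivot: 1/2 = 1/2.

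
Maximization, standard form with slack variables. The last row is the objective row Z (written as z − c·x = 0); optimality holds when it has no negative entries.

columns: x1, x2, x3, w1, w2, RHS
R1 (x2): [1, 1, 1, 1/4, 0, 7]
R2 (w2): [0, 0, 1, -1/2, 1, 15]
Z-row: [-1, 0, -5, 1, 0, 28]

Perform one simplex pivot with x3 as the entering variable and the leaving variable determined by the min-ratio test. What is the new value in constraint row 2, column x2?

Ratio test on column x3 — row 1: 7/1 = 7; row 2: 15/1 = 15. Minimum is 7 at row 1 (x2 leaves); pivot element 1.
Divide row 1 by 1; eliminate column x3 from the other rows.
Row 2 update in column x2: 0 − 1·1 = -1.

-1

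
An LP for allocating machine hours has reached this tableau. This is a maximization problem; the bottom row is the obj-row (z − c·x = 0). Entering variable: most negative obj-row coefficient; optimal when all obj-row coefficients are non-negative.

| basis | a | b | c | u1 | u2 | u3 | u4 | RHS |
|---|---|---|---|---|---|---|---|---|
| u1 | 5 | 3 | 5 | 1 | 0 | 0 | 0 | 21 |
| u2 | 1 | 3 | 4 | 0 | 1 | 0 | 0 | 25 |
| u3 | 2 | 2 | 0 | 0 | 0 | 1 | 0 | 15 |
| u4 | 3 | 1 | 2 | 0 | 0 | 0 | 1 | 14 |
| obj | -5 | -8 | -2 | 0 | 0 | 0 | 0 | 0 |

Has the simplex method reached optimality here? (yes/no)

The obj-row has a negative entry -8 in column b, so it is not optimal.

no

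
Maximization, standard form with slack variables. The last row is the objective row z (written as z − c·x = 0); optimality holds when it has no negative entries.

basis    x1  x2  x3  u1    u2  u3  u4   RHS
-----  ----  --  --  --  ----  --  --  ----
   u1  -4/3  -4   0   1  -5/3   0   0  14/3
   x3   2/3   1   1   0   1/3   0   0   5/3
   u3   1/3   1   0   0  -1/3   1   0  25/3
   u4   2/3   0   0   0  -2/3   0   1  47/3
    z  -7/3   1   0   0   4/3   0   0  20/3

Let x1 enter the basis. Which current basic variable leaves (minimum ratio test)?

Column x1 entries and ratios — u1: -4/3 ≤ 0, skip; x3: (5/3)/(2/3) = 5/2; u3: (25/3)/(1/3) = 25; u4: (47/3)/(2/3) = 47/2.
Smallest ratio is 5/2 in the row of x3, so x3 leaves.

x3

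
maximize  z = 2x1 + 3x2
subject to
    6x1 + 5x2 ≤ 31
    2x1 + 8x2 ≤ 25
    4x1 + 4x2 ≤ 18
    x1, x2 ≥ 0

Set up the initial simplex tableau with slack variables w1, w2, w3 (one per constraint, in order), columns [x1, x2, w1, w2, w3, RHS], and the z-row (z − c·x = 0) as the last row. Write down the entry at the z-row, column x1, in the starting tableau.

The z-row carries the negated objective coefficients: the x1 entry is -2.

-2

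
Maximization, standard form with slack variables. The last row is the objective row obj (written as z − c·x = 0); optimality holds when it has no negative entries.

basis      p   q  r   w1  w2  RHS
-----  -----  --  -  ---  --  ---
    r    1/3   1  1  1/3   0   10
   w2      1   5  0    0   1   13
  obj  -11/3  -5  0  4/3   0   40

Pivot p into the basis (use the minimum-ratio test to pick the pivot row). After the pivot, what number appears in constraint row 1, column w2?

Ratio test on column p — row 1: 10/(1/3) = 30; row 2: 13/1 = 13. Minimum is 13 at row 2 (w2 leaves); pivot element 1.
Divide row 2 by 1; eliminate column p from the other rows.
Row 1 update in column w2: 0 − (1/3)·1 = -1/3.

-1/3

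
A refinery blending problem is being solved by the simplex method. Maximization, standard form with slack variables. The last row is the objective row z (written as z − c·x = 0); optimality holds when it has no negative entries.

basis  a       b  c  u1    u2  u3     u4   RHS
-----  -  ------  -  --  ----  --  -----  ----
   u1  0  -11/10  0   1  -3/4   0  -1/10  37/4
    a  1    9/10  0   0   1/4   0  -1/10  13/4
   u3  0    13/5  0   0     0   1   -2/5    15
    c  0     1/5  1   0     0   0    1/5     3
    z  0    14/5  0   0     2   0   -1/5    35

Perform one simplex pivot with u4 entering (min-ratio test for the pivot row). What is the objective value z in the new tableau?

38

Ratio test on column u4 — row 1: entry -1/10 ≤ 0; row 2: entry -1/10 ≤ 0; row 3: entry -2/5 ≤ 0; row 4: 3/(1/5) = 15. Minimum is 15 at row 4 (c leaves); pivot element 1/5.
Pivot on row 4; the z-row RHS becomes 35 − (-1/5)·15 = 38.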